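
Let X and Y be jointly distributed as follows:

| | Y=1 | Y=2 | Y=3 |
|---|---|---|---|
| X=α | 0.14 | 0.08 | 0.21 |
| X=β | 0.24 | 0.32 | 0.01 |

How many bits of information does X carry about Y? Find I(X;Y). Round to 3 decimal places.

0.278 bits

Marginals: p(X) = (0.4300, 0.5700), p(Y) = (0.3800, 0.4000, 0.2200).
I(X;Y) = Σ p(x,y)·log₂[p(x,y)/(p(x)p(y))].
  (α,1): 0.14·log₂(0.8568) = -0.0312
  (α,2): 0.08·log₂(0.4651) = -0.0883
  (α,3): 0.21·log₂(2.2199) = 0.2416
  (β,1): 0.24·log₂(1.1080) = 0.0355
  (β,2): 0.32·log₂(1.4035) = 0.1565
  (β,3): 0.01·log₂(0.0797) = -0.0365
Sum = 0.278 bits.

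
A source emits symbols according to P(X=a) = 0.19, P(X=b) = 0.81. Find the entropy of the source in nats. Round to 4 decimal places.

0.4862 nats

H(X) = −Σ p·ln p.
  −(0.19)·ln(0.19) = 0.31554
  −(0.81)·ln(0.81) = 0.17068
Sum: 0.31554 + 0.17068 = 0.4862 nats.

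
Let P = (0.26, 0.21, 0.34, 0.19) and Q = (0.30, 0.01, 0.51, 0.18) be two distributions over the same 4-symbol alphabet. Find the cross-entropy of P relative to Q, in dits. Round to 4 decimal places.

0.7969 dits

H(P,Q) = −Σ p·log₁₀ q.
  −0.26·log₁₀(0.30) = 0.13595
  −0.21·log₁₀(0.01) = 0.42000
  −0.34·log₁₀(0.51) = 0.09943
  −0.19·log₁₀(0.18) = 0.14150
H(P,Q) = 0.7969 dits.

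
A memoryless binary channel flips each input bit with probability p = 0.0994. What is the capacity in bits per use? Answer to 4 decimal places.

0.5329 bits

Binary symmetric channel: C = 1 − h₂(ε) where h₂ is the binary entropy function.
h₂(0.0994) = −0.0994·log₂0.0994 − 0.9006·log₂0.9006 = 0.4671.
C = 1 − 0.4671 = 0.5329 bits per channel use.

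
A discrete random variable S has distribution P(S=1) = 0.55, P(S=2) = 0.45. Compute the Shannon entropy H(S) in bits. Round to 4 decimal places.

0.9928 bits

H(S) = −Σ p·log₂ p.
  −(0.55)·log₂(0.55) = 0.47437
  −(0.45)·log₂(0.45) = 0.51840
Sum: 0.47437 + 0.51840 = 0.9928 bits.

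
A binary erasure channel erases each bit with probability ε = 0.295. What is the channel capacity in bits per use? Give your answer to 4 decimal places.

Binary erasure channel: capacity C = 1 − ε.
C = 1 − 0.295 = 0.7050 bits per channel use.

0.7050 bits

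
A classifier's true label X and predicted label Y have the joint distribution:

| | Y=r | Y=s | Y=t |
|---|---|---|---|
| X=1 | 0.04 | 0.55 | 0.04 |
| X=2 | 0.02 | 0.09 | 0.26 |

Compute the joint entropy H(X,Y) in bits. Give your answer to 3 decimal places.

H(X,Y) = −Σ p(x,y)·log₂ p(x,y) over all 6 cells.
  cell (1,r): −0.04·log₂0.04 = 0.1858
  cell (1,s): −0.55·log₂0.55 = 0.4744
  cell (1,t): −0.04·log₂0.04 = 0.1858
  cell (2,r): −0.02·log₂0.02 = 0.1129
  cell (2,s): −0.09·log₂0.09 = 0.3127
  cell (2,t): −0.26·log₂0.26 = 0.5053
Sum = 1.777 bits.

1.777 bits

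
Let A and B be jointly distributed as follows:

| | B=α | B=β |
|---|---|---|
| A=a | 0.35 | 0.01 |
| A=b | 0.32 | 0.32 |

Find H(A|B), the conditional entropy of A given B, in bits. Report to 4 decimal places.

Chain rule: H(A|B) = H(A,B) − H(B).
Marginals: p(A) = (0.3600, 0.6400), p(B) = (0.6700, 0.3300).
H(A,B) = 1.6486 bits; H(B) = 0.9149 bits.
H(A|B) = 1.6486 − 0.9149 = 0.7337 bits.

0.7337 bits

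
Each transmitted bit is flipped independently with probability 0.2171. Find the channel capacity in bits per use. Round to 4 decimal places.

0.2452 bits

Binary symmetric channel: C = 1 − h₂(ε) where h₂ is the binary entropy function.
h₂(0.2171) = −0.2171·log₂0.2171 − 0.7829·log₂0.7829 = 0.7548.
C = 1 − 0.7548 = 0.2452 bits per channel use.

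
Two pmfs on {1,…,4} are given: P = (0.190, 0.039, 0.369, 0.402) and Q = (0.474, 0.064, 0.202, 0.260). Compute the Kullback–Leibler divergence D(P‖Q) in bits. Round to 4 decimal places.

D(P‖Q) = Σ p·log₂(p/q).
  0.190·log₂(0.190/0.474) = -0.25059
  0.039·log₂(0.039/0.064) = -0.02787
  0.369·log₂(0.369/0.202) = 0.32076
  0.402·log₂(0.402/0.260) = 0.25273
D(P‖Q) = 0.2950 bits.

0.2950 bits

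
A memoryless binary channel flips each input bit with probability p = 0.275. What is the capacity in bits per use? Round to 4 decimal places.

0.1515 bits

Binary symmetric channel: C = 1 − h₂(ε) where h₂ is the binary entropy function.
h₂(0.275) = −0.275·log₂0.275 − 0.725·log₂0.725 = 0.8485.
C = 1 − 0.8485 = 0.1515 bits per channel use.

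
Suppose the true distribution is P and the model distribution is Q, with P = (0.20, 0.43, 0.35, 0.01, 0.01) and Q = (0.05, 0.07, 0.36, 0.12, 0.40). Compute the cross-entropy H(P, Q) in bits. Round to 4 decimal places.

3.0738 bits

H(P,Q) = −Σ p·log₂ q.
  −0.20·log₂(0.05) = 0.86439
  −0.43·log₂(0.07) = 1.64970
  −0.35·log₂(0.36) = 0.51588
  −0.01·log₂(0.12) = 0.03059
  −0.01·log₂(0.40) = 0.01322
H(P,Q) = 3.0738 bits.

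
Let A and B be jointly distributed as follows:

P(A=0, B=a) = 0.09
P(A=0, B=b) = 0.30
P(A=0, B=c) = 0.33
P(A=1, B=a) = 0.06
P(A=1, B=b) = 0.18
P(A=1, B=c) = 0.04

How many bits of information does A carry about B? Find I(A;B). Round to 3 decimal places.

Marginals: p(A) = (0.7200, 0.2800), p(B) = (0.1500, 0.4800, 0.3700).
I(A;B) = H(A) + H(B) − H(A,B).
H(A) = 0.8555, H(B) = 1.4495, H(A,B) = 2.2362.
I(A;B) = 0.8555 + 1.4495 − 2.2362 = 0.069 bits.

0.069 bits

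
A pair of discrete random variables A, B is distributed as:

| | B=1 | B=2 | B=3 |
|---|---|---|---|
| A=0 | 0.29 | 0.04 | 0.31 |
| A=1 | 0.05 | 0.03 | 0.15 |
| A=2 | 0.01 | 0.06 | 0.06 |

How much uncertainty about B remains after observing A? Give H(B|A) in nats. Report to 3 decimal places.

Marginals: p(A) = (0.6400, 0.2300, 0.1300), p(B) = (0.3500, 0.1300, 0.5200).
H(B|A) = Σ p(A) · H(B|A=·).
  A=0: p=0.6400, H(B|A=0) = 0.8831
  A=1: p=0.2300, H(B|A=1) = 0.8762
  A=2: p=0.1300, H(B|A=2) = 0.9110
Weighted sum = 0.885 nats.

0.885 nats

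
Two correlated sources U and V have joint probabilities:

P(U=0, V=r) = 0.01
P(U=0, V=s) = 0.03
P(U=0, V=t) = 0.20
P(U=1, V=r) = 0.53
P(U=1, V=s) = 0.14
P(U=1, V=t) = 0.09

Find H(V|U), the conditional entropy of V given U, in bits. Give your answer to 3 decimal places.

1.083 bits

Chain rule: H(V|U) = H(U,V) − H(U).
Marginals: p(U) = (0.2400, 0.7600), p(V) = (0.5400, 0.1700, 0.2900).
H(U,V) = 1.8778 bits; H(U) = 0.7950 bits.
H(V|U) = 1.8778 − 0.7950 = 1.083 bits.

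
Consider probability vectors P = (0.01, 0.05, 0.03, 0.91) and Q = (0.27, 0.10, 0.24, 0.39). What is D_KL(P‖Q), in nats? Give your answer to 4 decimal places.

0.6410 nats

D(P‖Q) = Σ p·ln(p/q).
  0.01·ln(0.01/0.27) = -0.03296
  0.05·ln(0.05/0.10) = -0.03466
  0.03·ln(0.03/0.24) = -0.06238
  0.91·ln(0.91/0.39) = 0.77104
D(P‖Q) = 0.6410 nats.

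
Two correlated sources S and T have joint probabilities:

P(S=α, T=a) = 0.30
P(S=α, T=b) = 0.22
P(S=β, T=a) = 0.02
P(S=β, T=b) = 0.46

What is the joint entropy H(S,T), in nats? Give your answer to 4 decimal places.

1.1297 nats

H(S,T) = −Σ p(x,y)·ln p(x,y) over all 4 cells.
  cell (α,a): −0.30·ln0.30 = 0.36119
  cell (α,b): −0.22·ln0.22 = 0.33311
  cell (β,a): −0.02·ln0.02 = 0.07824
  cell (β,b): −0.46·ln0.46 = 0.35720
Sum = 1.1297 nats.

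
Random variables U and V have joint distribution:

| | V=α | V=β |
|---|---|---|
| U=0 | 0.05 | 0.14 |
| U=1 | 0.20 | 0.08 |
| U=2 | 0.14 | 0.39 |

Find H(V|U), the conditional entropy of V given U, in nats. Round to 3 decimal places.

Marginals: p(U) = (0.1900, 0.2800, 0.5300), p(V) = (0.3900, 0.6100).
H(V|U) = Σ p(U) · H(V|U=·).
  U=0: p=0.1900, H(V|U=0) = 0.5763
  U=1: p=0.2800, H(V|U=1) = 0.5983
  U=2: p=0.5300, H(V|U=2) = 0.5774
Weighted sum = 0.583 nats.

0.583 nats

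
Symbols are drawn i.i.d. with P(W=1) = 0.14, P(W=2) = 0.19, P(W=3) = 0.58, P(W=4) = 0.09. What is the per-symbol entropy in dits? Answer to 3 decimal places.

H(W) = −Σ p·log₁₀ p.
  −(0.14)·log₁₀(0.14) = 0.1195
  −(0.19)·log₁₀(0.19) = 0.1370
  −(0.58)·log₁₀(0.58) = 0.1372
  −(0.09)·log₁₀(0.09) = 0.0941
Sum: 0.1195 + 0.1370 + 0.1372 + 0.0941 = 0.488 dits.

0.488 dits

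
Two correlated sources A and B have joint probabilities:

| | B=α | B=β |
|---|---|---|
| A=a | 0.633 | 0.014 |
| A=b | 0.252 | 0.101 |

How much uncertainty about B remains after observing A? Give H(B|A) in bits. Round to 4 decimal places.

0.4023 bits

Chain rule: H(B|A) = H(A,B) − H(A).
Marginals: p(A) = (0.6470, 0.3530), p(B) = (0.8850, 0.1150).
H(A,B) = 1.3390 bits; H(A) = 0.9367 bits.
H(B|A) = 1.3390 − 0.9367 = 0.4023 bits.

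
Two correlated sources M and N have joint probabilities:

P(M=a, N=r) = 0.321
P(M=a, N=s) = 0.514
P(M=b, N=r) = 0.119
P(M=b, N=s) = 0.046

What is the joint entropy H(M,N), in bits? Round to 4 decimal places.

1.5895 bits

H(M,N) = −Σ p(x,y)·log₂ p(x,y) over all 4 cells.
  cell (a,r): −0.321·log₂0.321 = 0.52623
  cell (a,s): −0.514·log₂0.514 = 0.49352
  cell (b,r): −0.119·log₂0.119 = 0.36545
  cell (b,s): −0.046·log₂0.046 = 0.20434
Sum = 1.5895 bits.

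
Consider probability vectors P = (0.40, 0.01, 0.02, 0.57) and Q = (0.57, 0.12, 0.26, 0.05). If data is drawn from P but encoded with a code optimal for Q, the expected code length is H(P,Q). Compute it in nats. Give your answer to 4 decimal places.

1.9806 nats

H(P,Q) = −Σ p·ln q.
  −0.40·ln(0.57) = 0.22485
  −0.01·ln(0.12) = 0.02120
  −0.02·ln(0.26) = 0.02694
  −0.57·ln(0.05) = 1.70757
H(P,Q) = 1.9806 nats.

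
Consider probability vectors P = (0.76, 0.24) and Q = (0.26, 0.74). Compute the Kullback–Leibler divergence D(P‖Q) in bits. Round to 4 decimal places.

D(P‖Q) = Σ p·log₂(p/q).
  0.76·log₂(0.76/0.26) = 1.17609
  0.24·log₂(0.24/0.74) = -0.38988
D(P‖Q) = 0.7862 bits.

0.7862 bits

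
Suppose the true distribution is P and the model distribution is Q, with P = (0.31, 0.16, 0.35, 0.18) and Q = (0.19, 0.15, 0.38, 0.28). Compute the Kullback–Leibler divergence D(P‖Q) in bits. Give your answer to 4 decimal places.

0.0776 bits

D(P‖Q) = Σ p·log₂(p/q).
  0.31·log₂(0.31/0.19) = 0.21894
  0.16·log₂(0.16/0.15) = 0.01490
  0.35·log₂(0.35/0.38) = -0.04153
  0.18·log₂(0.18/0.28) = -0.11474
D(P‖Q) = 0.0776 bits.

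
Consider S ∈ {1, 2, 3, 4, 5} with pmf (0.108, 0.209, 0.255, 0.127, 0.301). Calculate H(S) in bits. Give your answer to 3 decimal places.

2.221 bits

H(S) = −Σ p·log₂ p.
  −(0.108)·log₂(0.108) = 0.3468
  −(0.209)·log₂(0.209) = 0.4720
  −(0.255)·log₂(0.255) = 0.5027
  −(0.127)·log₂(0.127) = 0.3781
  −(0.301)·log₂(0.301) = 0.5214
Sum: 0.3468 + 0.4720 + 0.5027 + 0.3781 + 0.5214 = 2.221 bits.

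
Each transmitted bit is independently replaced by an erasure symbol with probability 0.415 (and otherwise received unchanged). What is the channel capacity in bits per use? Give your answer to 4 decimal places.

Binary erasure channel: capacity C = 1 − ε.
C = 1 − 0.415 = 0.5850 bits per channel use.

0.5850 bits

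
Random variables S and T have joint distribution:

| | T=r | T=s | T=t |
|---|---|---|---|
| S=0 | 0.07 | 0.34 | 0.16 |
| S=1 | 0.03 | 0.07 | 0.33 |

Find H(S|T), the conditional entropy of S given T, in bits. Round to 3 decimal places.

Chain rule: H(S|T) = H(S,T) − H(T).
Marginals: p(S) = (0.5700, 0.4300), p(T) = (0.1000, 0.4100, 0.4900).
H(S,T) = 2.1689 bits; H(T) = 1.3639 bits.
H(S|T) = 2.1689 − 1.3639 = 0.805 bits.

0.805 bits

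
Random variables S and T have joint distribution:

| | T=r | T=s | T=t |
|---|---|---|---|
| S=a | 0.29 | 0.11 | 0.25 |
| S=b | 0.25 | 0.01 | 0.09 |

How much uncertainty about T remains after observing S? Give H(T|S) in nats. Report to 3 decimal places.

Marginals: p(S) = (0.6500, 0.3500), p(T) = (0.5400, 0.1200, 0.3400).
H(T|S) = Σ p(S) · H(T|S=·).
  S=a: p=0.6500, H(T|S=a) = 1.0282
  S=b: p=0.3500, H(T|S=b) = 0.6912
Weighted sum = 0.910 nats.

0.910 nats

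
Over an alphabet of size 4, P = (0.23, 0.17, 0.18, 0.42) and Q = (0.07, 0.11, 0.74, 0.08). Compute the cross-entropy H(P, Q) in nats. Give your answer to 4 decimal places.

H(P,Q) = −Σ p·ln q.
  −0.23·ln(0.07) = 0.61163
  −0.17·ln(0.11) = 0.37524
  −0.18·ln(0.74) = 0.05420
  −0.42·ln(0.08) = 1.06081
H(P,Q) = 2.1019 nats.

2.1019 nats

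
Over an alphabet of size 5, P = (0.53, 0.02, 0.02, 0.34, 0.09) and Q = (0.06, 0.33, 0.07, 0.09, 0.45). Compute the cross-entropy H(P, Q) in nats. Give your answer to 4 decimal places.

H(P,Q) = −Σ p·ln q.
  −0.53·ln(0.06) = 1.49111
  −0.02·ln(0.33) = 0.02217
  −0.02·ln(0.07) = 0.05319
  −0.34·ln(0.09) = 0.81870
  −0.09·ln(0.45) = 0.07187
H(P,Q) = 2.4570 nats.

2.4570 nats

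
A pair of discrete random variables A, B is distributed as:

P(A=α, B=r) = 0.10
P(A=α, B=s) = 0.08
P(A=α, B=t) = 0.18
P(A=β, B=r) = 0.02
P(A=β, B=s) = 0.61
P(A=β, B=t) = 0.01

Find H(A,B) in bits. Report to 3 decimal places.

1.683 bits

H(A,B) = −Σ p(x,y)·log₂ p(x,y) over all 6 cells.
  cell (α,r): −0.10·log₂0.10 = 0.3322
  cell (α,s): −0.08·log₂0.08 = 0.2915
  cell (α,t): −0.18·log₂0.18 = 0.4453
  cell (β,r): −0.02·log₂0.02 = 0.1129
  cell (β,s): −0.61·log₂0.61 = 0.4350
  cell (β,t): −0.01·log₂0.01 = 0.0664
Sum = 1.683 bits.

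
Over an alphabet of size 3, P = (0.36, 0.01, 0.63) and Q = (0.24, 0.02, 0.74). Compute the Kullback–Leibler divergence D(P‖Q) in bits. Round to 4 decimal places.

D(P‖Q) = Σ p·log₂(p/q).
  0.36·log₂(0.36/0.24) = 0.21059
  0.01·log₂(0.01/0.02) = -0.01000
  0.63·log₂(0.63/0.74) = -0.14627
D(P‖Q) = 0.0543 bits.

0.0543 bits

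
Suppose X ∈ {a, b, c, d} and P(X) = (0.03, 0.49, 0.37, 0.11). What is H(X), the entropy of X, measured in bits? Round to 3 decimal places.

1.537 bits

H(X) = −Σ p·log₂ p.
  −(0.03)·log₂(0.03) = 0.1518
  −(0.49)·log₂(0.49) = 0.5043
  −(0.37)·log₂(0.37) = 0.5307
  −(0.11)·log₂(0.11) = 0.3503
Sum: 0.1518 + 0.5043 + 0.5307 + 0.3503 = 1.537 bits.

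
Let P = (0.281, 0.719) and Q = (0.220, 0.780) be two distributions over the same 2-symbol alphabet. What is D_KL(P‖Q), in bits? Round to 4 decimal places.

D(P‖Q) = Σ p·log₂(p/q).
  0.281·log₂(0.281/0.220) = 0.09921
  0.719·log₂(0.719/0.780) = -0.08447
D(P‖Q) = 0.0147 bits.

0.0147 bits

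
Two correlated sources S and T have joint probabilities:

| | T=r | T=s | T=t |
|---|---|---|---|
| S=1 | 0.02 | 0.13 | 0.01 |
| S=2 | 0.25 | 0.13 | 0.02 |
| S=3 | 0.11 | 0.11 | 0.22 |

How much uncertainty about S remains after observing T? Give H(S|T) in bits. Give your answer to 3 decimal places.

1.177 bits

Chain rule: H(S|T) = H(S,T) − H(T).
Marginals: p(S) = (0.1600, 0.4000, 0.4400), p(T) = (0.3800, 0.3700, 0.2500).
H(S,T) = 2.7386 bits; H(T) = 1.5612 bits.
H(S|T) = 2.7386 − 1.5612 = 1.177 bits.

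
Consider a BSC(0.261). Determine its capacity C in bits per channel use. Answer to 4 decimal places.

Binary symmetric channel: C = 1 − h₂(ε) where h₂ is the binary entropy function.
h₂(0.261) = −0.261·log₂0.261 − 0.739·log₂0.739 = 0.8283.
C = 1 − 0.8283 = 0.1717 bits per channel use.

0.1717 bits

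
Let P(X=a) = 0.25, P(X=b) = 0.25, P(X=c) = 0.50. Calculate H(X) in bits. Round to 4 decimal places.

1.5000 bits

H(X) = −Σ p·log₂ p.
  −(0.25)·log₂(0.25) = 0.50000
  −(0.25)·log₂(0.25) = 0.50000
  −(0.50)·log₂(0.50) = 0.50000
Sum: 0.50000 + 0.50000 + 0.50000 = 1.5000 bits.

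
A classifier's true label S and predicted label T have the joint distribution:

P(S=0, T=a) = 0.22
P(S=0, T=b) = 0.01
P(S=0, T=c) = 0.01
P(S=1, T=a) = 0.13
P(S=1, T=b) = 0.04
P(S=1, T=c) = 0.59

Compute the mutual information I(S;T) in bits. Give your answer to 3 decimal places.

0.352 bits

Marginals: p(S) = (0.2400, 0.7600), p(T) = (0.3500, 0.0500, 0.6000).
I(S;T) = Σ p(x,y)·log₂[p(x,y)/(p(x)p(y))].
  (0,a): 0.22·log₂(2.6190) = 0.3056
  (0,b): 0.01·log₂(0.8333) = -0.0026
  (0,c): 0.01·log₂(0.0694) = -0.0385
  (1,a): 0.13·log₂(0.4887) = -0.1343
  (1,b): 0.04·log₂(1.0526) = 0.0030
  (1,c): 0.59·log₂(1.2939) = 0.2193
Sum = 0.352 bits.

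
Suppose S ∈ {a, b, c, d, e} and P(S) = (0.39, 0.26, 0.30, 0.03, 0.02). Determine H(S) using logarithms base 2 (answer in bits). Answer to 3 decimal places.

1.821 bits

H(S) = −Σ p·log₂ p.
  −(0.39)·log₂(0.39) = 0.5298
  −(0.26)·log₂(0.26) = 0.5053
  −(0.30)·log₂(0.30) = 0.5211
  −(0.03)·log₂(0.03) = 0.1518
  −(0.02)·log₂(0.02) = 0.1129
Sum: 0.5298 + 0.5053 + 0.5211 + 0.1518 + 0.1129 = 1.821 bits.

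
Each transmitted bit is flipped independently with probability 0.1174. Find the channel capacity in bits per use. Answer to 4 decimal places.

Binary symmetric channel: C = 1 − h₂(ε) where h₂ is the binary entropy function.
h₂(0.1174) = −0.1174·log₂0.1174 − 0.8826·log₂0.8826 = 0.5218.
C = 1 − 0.5218 = 0.4782 bits per channel use.

0.4782 bits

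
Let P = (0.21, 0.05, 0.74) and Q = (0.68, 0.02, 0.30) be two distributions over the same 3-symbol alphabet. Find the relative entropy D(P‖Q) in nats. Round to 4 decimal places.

0.4672 nats

D(P‖Q) = Σ p·ln(p/q).
  0.21·ln(0.21/0.68) = -0.24675
  0.05·ln(0.05/0.02) = 0.04581
  0.74·ln(0.74/0.30) = 0.66812
D(P‖Q) = 0.4672 nats.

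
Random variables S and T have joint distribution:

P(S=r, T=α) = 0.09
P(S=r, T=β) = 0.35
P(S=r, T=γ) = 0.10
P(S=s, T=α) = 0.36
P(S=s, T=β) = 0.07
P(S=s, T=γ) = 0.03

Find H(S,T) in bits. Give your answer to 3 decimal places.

H(S,T) = −Σ p(x,y)·log₂ p(x,y) over all 6 cells.
  cell (r,α): −0.09·log₂0.09 = 0.3127
  cell (r,β): −0.35·log₂0.35 = 0.5301
  cell (r,γ): −0.10·log₂0.10 = 0.3322
  cell (s,α): −0.36·log₂0.36 = 0.5306
  cell (s,β): −0.07·log₂0.07 = 0.2686
  cell (s,γ): −0.03·log₂0.03 = 0.1518
Sum = 2.126 bits.

2.126 bits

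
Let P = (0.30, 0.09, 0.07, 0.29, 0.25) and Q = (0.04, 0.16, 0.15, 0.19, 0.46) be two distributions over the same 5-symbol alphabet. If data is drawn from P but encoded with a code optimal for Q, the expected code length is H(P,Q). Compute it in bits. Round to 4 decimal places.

2.7976 bits

H(P,Q) = −Σ p·log₂ q.
  −0.30·log₂(0.04) = 1.39316
  −0.09·log₂(0.16) = 0.23795
  −0.07·log₂(0.15) = 0.19159
  −0.29·log₂(0.19) = 0.69482
  −0.25·log₂(0.46) = 0.28007
H(P,Q) = 2.7976 bits.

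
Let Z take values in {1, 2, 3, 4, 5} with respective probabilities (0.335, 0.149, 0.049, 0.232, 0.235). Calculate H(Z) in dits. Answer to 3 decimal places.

0.641 dits

H(Z) = −Σ p·log₁₀ p.
  −(0.335)·log₁₀(0.335) = 0.1591
  −(0.149)·log₁₀(0.149) = 0.1232
  −(0.049)·log₁₀(0.049) = 0.0642
  −(0.232)·log₁₀(0.232) = 0.1472
  −(0.235)·log₁₀(0.235) = 0.1478
Sum: 0.1591 + 0.1232 + 0.0642 + 0.1472 + 0.1478 = 0.641 dits.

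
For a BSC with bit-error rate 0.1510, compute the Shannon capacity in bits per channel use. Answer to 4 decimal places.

Binary symmetric channel: C = 1 − h₂(ε) where h₂ is the binary entropy function.
h₂(0.1510) = −0.1510·log₂0.1510 − 0.8490·log₂0.8490 = 0.6123.
C = 1 − 0.6123 = 0.3877 bits per channel use.

0.3877 bits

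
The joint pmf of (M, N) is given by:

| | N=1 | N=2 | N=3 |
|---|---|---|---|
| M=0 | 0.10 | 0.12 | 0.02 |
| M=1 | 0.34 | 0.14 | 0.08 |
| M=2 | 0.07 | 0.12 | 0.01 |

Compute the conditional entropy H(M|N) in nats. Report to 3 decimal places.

0.940 nats

Marginals: p(M) = (0.2400, 0.5600, 0.2000), p(N) = (0.5100, 0.3800, 0.1100).
H(M|N) = Σ p(N) · H(M|N=·).
  N=1: p=0.5100, H(M|N=1) = 0.8623
  N=2: p=0.3800, H(M|N=2) = 1.0959
  N=3: p=0.1100, H(M|N=3) = 0.7595
Weighted sum = 0.940 nats.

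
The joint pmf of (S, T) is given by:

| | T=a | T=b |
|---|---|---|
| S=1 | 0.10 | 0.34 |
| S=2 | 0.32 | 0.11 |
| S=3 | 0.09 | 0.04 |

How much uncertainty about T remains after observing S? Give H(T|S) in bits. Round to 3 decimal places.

Marginals: p(S) = (0.4400, 0.4300, 0.1300), p(T) = (0.5100, 0.4900).
H(T|S) = Σ p(S) · H(T|S=·).
  S=1: p=0.4400, H(T|S=1) = 0.7732
  S=2: p=0.4300, H(T|S=2) = 0.8204
  S=3: p=0.1300, H(T|S=3) = 0.8905
Weighted sum = 0.809 bits.

0.809 bits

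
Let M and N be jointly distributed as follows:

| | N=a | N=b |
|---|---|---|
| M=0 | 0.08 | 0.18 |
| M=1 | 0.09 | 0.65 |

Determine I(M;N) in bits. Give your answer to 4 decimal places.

Marginals: p(M) = (0.2600, 0.7400), p(N) = (0.1700, 0.8300).
I(M;N) = H(M) + H(N) − H(M,N).
H(M) = 0.8267, H(N) = 0.6577, H(M,N) = 1.4534.
I(M;N) = 0.8267 + 0.6577 − 1.4534 = 0.0310 bits.

0.0310 bits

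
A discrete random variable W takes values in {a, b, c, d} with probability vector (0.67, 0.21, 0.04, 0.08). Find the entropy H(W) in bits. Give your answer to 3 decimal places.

H(W) = −Σ p·log₂ p.
  −(0.67)·log₂(0.67) = 0.3871
  −(0.21)·log₂(0.21) = 0.4728
  −(0.04)·log₂(0.04) = 0.1858
  −(0.08)·log₂(0.08) = 0.2915
Sum: 0.3871 + 0.4728 + 0.1858 + 0.2915 = 1.337 bits.

1.337 bits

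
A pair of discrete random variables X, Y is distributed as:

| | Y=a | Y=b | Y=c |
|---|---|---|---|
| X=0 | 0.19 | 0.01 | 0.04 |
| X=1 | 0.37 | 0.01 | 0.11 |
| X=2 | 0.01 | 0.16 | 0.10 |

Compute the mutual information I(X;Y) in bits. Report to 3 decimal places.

0.439 bits

Marginals: p(X) = (0.2400, 0.4900, 0.2700), p(Y) = (0.5700, 0.1800, 0.2500).
I(X;Y) = H(X) + H(Y) − H(X,Y).
H(X) = 1.5084, H(Y) = 1.4076, H(X,Y) = 2.4765.
I(X;Y) = 1.5084 + 1.4076 − 2.4765 = 0.439 bits.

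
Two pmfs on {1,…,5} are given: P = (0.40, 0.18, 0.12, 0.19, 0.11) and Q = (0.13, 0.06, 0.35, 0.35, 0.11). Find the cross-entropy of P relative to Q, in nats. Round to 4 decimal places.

1.8907 nats

H(P,Q) = −Σ p·ln q.
  −0.40·ln(0.13) = 0.81609
  −0.18·ln(0.06) = 0.50641
  −0.12·ln(0.35) = 0.12598
  −0.19·ln(0.35) = 0.19947
  −0.11·ln(0.11) = 0.24280
H(P,Q) = 1.8907 nats.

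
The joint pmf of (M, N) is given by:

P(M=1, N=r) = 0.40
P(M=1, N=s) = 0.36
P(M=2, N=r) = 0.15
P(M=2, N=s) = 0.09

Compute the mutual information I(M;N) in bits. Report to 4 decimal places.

0.0052 bits

Marginals: p(M) = (0.7600, 0.2400), p(N) = (0.5500, 0.4500).
I(M;N) = H(M) + H(N) − H(M,N).
H(M) = 0.7950, H(N) = 0.9928, H(M,N) = 1.7826.
I(M;N) = 0.7950 + 0.9928 − 1.7826 = 0.0052 bits.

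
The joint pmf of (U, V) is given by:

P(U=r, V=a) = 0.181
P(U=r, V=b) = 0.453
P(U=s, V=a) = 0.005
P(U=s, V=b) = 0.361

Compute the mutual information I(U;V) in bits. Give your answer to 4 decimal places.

0.1079 bits

Marginals: p(U) = (0.6340, 0.3660), p(V) = (0.1860, 0.8140).
I(U;V) = Σ p(x,y)·log₂[p(x,y)/(p(x)p(y))].
  (r,a): 0.181·log₂(1.5349) = 0.11188
  (r,b): 0.453·log₂(0.8778) = -0.08520
  (s,a): 0.005·log₂(0.0734) = -0.01884
  (s,b): 0.361·log₂(1.2117) = 0.10002
Sum = 0.1079 bits.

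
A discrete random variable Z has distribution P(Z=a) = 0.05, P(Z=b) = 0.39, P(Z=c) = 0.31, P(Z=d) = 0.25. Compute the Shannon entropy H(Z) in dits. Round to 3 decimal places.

H(Z) = −Σ p·log₁₀ p.
  −(0.05)·log₁₀(0.05) = 0.0651
  −(0.39)·log₁₀(0.39) = 0.1595
  −(0.31)·log₁₀(0.31) = 0.1577
  −(0.25)·log₁₀(0.25) = 0.1505
Sum: 0.0651 + 0.1595 + 0.1577 + 0.1505 = 0.533 dits.

0.533 dits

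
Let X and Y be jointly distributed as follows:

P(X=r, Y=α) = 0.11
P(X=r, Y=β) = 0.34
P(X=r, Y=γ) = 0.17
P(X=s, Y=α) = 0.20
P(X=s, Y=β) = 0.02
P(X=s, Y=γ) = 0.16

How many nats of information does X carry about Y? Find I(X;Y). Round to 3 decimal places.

0.157 nats

Marginals: p(X) = (0.6200, 0.3800), p(Y) = (0.3100, 0.3600, 0.3300).
I(X;Y) = Σ p(x,y)·ln[p(x,y)/(p(x)p(y))].
  (r,α): 0.11·ln(0.5723) = -0.0614
  (r,β): 0.34·ln(1.5233) = 0.1431
  (r,γ): 0.17·ln(0.8309) = -0.0315
  (s,α): 0.20·ln(1.6978) = 0.1059
  (s,β): 0.02·ln(0.1462) = -0.0385
  (s,γ): 0.16·ln(1.2759) = 0.0390
Sum = 0.157 nats.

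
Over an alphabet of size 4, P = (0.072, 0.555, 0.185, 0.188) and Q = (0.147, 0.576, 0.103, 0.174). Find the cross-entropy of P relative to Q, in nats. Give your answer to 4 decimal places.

H(P,Q) = −Σ p·ln q.
  −0.072·ln(0.147) = 0.13805
  −0.555·ln(0.576) = 0.30616
  −0.185·ln(0.103) = 0.42051
  −0.188·ln(0.174) = 0.32876
H(P,Q) = 1.1935 nats.

1.1935 nats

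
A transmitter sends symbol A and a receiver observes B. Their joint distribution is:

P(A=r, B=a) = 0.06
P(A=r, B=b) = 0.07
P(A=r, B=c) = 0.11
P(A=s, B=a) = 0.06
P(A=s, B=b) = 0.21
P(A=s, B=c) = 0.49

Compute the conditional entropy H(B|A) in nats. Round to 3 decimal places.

0.893 nats

Marginals: p(A) = (0.2400, 0.7600), p(B) = (0.1200, 0.2800, 0.6000).
H(B|A) = Σ p(A) · H(B|A=·).
  A=r: p=0.2400, H(B|A=r) = 1.0635
  A=s: p=0.7600, H(B|A=s) = 0.8388
Weighted sum = 0.893 nats.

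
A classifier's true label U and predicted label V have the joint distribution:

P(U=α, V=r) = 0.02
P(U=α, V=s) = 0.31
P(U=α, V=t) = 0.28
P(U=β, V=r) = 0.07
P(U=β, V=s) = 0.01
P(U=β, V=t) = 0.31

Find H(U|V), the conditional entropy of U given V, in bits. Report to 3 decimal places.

0.722 bits

Chain rule: H(U|V) = H(U,V) − H(V).
Marginals: p(U) = (0.6100, 0.3900), p(V) = (0.0900, 0.3200, 0.5900).
H(U,V) = 2.0097 bits; H(V) = 1.2878 bits.
H(U|V) = 2.0097 − 1.2878 = 0.722 bits.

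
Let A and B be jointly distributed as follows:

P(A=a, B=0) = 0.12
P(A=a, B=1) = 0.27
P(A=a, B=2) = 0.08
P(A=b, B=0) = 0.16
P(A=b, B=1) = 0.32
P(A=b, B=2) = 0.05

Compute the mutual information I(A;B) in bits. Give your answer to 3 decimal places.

Marginals: p(A) = (0.4700, 0.5300), p(B) = (0.2800, 0.5900, 0.1300).
I(A;B) = Σ p(x,y)·log₂[p(x,y)/(p(x)p(y))].
  (a,0): 0.12·log₂(0.9119) = -0.0160
  (a,1): 0.27·log₂(0.9737) = -0.0104
  (a,2): 0.08·log₂(1.3093) = 0.0311
  (b,0): 0.16·log₂(1.0782) = 0.0174
  (b,1): 0.32·log₂(1.0233) = 0.0107
  (b,2): 0.05·log₂(0.7257) = -0.0231
Sum = 0.010 bits.

0.010 bits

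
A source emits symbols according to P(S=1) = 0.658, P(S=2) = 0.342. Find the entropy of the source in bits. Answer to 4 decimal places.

H(S) = −Σ p·log₂ p.
  −(0.658)·log₂(0.658) = 0.39733
  −(0.342)·log₂(0.342) = 0.52939
Sum: 0.39733 + 0.52939 = 0.9267 bits.

0.9267 bits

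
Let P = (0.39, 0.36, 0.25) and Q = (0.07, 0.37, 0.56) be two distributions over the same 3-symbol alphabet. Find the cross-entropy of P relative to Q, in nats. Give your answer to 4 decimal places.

H(P,Q) = −Σ p·ln q.
  −0.39·ln(0.07) = 1.03711
  −0.36·ln(0.37) = 0.35793
  −0.25·ln(0.56) = 0.14495
H(P,Q) = 1.5400 nats.

1.5400 nats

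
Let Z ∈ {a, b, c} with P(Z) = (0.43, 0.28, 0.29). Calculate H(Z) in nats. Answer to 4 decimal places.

1.0783 nats

H(Z) = −Σ p·ln p.
  −(0.43)·ln(0.43) = 0.36291
  −(0.28)·ln(0.28) = 0.35643
  −(0.29)·ln(0.29) = 0.35898
Sum: 0.36291 + 0.35643 + 0.35898 = 1.0783 nats.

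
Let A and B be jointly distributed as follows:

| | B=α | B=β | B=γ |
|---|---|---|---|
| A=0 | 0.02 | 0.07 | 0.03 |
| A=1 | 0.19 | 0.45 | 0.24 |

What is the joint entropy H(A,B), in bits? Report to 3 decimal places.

2.001 bits

H(A,B) = −Σ p(x,y)·log₂ p(x,y) over all 6 cells.
  cell (0,α): −0.02·log₂0.02 = 0.1129
  cell (0,β): −0.07·log₂0.07 = 0.2686
  cell (0,γ): −0.03·log₂0.03 = 0.1518
  cell (1,α): −0.19·log₂0.19 = 0.4552
  cell (1,β): −0.45·log₂0.45 = 0.5184
  cell (1,γ): −0.24·log₂0.24 = 0.4941
Sum = 2.001 bits.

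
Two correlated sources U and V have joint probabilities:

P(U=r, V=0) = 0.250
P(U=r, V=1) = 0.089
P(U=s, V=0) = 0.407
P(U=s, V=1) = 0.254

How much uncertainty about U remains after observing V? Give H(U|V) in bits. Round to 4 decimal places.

0.9130 bits

Marginals: p(U) = (0.3390, 0.6610), p(V) = (0.6570, 0.3430).
H(U|V) = Σ p(V) · H(U|V=·).
  V=0: p=0.6570, H(U|V=0) = 0.9584
  V=1: p=0.3430, H(U|V=1) = 0.8260
Weighted sum = 0.9130 bits.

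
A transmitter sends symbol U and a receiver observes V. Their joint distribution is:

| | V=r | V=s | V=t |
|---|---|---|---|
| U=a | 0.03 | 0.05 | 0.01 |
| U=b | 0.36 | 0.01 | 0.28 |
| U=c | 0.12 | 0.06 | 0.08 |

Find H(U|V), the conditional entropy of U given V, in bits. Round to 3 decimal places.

Marginals: p(U) = (0.0900, 0.6500, 0.2600), p(V) = (0.5100, 0.1200, 0.3700).
H(U|V) = Σ p(V) · H(U|V=·).
  V=r: p=0.5100, H(U|V=r) = 1.0863
  V=s: p=0.1200, H(U|V=s) = 1.3250
  V=t: p=0.3700, H(U|V=t) = 0.9228
Weighted sum = 1.054 bits.

1.054 bits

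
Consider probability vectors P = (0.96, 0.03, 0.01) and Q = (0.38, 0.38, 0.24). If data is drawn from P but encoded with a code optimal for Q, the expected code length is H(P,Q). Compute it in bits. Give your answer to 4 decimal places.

H(P,Q) = −Σ p·log₂ q.
  −0.96·log₂(0.38) = 1.34009
  −0.03·log₂(0.38) = 0.04188
  −0.01·log₂(0.24) = 0.02059
H(P,Q) = 1.4026 bits.

1.4026 bits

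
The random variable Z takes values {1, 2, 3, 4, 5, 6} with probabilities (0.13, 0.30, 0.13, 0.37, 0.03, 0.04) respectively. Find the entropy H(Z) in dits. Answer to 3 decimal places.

H(Z) = −Σ p·log₁₀ p.
  −(0.13)·log₁₀(0.13) = 0.1152
  −(0.30)·log₁₀(0.30) = 0.1569
  −(0.13)·log₁₀(0.13) = 0.1152
  −(0.37)·log₁₀(0.37) = 0.1598
  −(0.03)·log₁₀(0.03) = 0.0457
  −(0.04)·log₁₀(0.04) = 0.0559
Sum: 0.1152 + 0.1569 + 0.1152 + 0.1598 + 0.0457 + 0.0559 = 0.649 dits.

0.649 dits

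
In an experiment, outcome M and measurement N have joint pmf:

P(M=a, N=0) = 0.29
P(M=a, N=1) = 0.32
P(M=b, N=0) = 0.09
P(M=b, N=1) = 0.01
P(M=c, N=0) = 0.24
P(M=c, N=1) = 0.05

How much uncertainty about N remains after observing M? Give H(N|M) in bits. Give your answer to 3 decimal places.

0.848 bits

Marginals: p(M) = (0.6100, 0.1000, 0.2900), p(N) = (0.6200, 0.3800).
H(N|M) = Σ p(M) · H(N|M=·).
  M=a: p=0.6100, H(N|M=a) = 0.9983
  M=b: p=0.1000, H(N|M=b) = 0.4690
  M=c: p=0.2900, H(N|M=c) = 0.6632
Weighted sum = 0.848 bits.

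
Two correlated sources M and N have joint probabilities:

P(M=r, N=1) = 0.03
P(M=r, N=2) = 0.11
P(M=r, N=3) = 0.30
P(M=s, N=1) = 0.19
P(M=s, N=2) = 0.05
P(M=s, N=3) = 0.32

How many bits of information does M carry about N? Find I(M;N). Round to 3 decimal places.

Marginals: p(M) = (0.4400, 0.5600), p(N) = (0.2200, 0.1600, 0.6200).
I(M;N) = H(M) + H(N) − H(M,N).
H(M) = 0.9896, H(N) = 1.3312, H(M,N) = 2.2205.
I(M;N) = 0.9896 + 1.3312 − 2.2205 = 0.100 bits.

0.100 bits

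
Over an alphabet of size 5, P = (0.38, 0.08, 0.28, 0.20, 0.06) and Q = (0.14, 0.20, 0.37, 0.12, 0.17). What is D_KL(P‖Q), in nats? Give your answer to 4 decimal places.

D(P‖Q) = Σ p·ln(p/q).
  0.38·ln(0.38/0.14) = 0.37944
  0.08·ln(0.08/0.20) = -0.07330
  0.28·ln(0.28/0.37) = -0.07804
  0.20·ln(0.20/0.12) = 0.10217
  0.06·ln(0.06/0.17) = -0.06249
D(P‖Q) = 0.2678 nats.

0.2678 nats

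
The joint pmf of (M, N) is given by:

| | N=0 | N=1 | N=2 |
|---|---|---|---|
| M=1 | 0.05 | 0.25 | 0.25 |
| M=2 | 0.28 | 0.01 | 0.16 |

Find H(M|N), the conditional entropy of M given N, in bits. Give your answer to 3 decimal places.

Chain rule: H(M|N) = H(M,N) − H(N).
Marginals: p(M) = (0.5500, 0.4500), p(N) = (0.3300, 0.2600, 0.4100).
H(M,N) = 2.2198 bits; H(N) = 1.5605 bits.
H(M|N) = 2.2198 − 1.5605 = 0.659 bits.

0.659 bits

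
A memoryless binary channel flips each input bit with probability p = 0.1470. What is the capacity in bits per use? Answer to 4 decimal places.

0.3977 bits

Binary symmetric channel: C = 1 − h₂(ε) where h₂ is the binary entropy function.
h₂(0.1470) = −0.1470·log₂0.1470 − 0.8530·log₂0.8530 = 0.6023.
C = 1 − 0.6023 = 0.3977 bits per channel use.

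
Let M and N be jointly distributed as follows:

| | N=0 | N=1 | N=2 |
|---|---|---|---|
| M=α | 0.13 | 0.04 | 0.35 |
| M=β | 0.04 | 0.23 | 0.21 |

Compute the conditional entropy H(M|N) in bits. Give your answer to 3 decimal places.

0.832 bits

Chain rule: H(M|N) = H(M,N) − H(N).
Marginals: p(M) = (0.5200, 0.4800), p(N) = (0.1700, 0.2700, 0.5600).
H(M,N) = 2.2447 bits; H(N) = 1.4130 bits.
H(M|N) = 2.2447 − 1.4130 = 0.832 bits.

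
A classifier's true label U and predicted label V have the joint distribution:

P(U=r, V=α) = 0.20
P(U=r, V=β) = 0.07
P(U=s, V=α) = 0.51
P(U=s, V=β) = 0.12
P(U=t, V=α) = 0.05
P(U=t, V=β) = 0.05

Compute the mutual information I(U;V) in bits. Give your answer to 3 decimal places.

0.030 bits

Marginals: p(U) = (0.2700, 0.6300, 0.1000), p(V) = (0.7600, 0.2400).
I(U;V) = H(U) + H(V) − H(U,V).
H(U) = 1.2622, H(V) = 0.7950, H(U,V) = 2.0276.
I(U;V) = 1.2622 + 0.7950 − 2.0276 = 0.030 bits.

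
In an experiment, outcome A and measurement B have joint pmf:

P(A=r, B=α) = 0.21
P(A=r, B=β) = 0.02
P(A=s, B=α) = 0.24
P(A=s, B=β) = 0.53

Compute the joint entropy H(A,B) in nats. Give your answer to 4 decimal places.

H(A,B) = −Σ p(x,y)·ln p(x,y) over all 4 cells.
  cell (r,α): −0.21·ln0.21 = 0.32774
  cell (r,β): −0.02·ln0.02 = 0.07824
  cell (s,α): −0.24·ln0.24 = 0.34251
  cell (s,β): −0.53·ln0.53 = 0.33649
Sum = 1.0850 nats.

1.0850 nats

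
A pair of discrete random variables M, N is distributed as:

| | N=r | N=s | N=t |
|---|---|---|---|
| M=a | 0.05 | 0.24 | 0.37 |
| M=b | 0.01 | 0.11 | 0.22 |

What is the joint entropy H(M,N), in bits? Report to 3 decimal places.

2.138 bits

H(M,N) = −Σ p(x,y)·log₂ p(x,y) over all 6 cells.
  cell (a,r): −0.05·log₂0.05 = 0.2161
  cell (a,s): −0.24·log₂0.24 = 0.4941
  cell (a,t): −0.37·log₂0.37 = 0.5307
  cell (b,r): −0.01·log₂0.01 = 0.0664
  cell (b,s): −0.11·log₂0.11 = 0.3503
  cell (b,t): −0.22·log₂0.22 = 0.4806
Sum = 2.138 bits.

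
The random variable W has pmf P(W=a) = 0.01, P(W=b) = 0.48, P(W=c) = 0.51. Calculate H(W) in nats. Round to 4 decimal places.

0.7418 nats

H(W) = −Σ p·ln p.
  −(0.01)·ln(0.01) = 0.04605
  −(0.48)·ln(0.48) = 0.35231
  −(0.51)·ln(0.51) = 0.34341
Sum: 0.04605 + 0.35231 + 0.34341 = 0.7418 nats.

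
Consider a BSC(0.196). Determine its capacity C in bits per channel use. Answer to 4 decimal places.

Binary symmetric channel: C = 1 − h₂(ε) where h₂ is the binary entropy function.
h₂(0.196) = −0.196·log₂0.196 − 0.804·log₂0.804 = 0.7139.
C = 1 − 0.7139 = 0.2861 bits per channel use.

0.2861 bits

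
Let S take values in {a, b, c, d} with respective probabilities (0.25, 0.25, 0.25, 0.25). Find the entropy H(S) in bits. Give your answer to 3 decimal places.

H(S) = −Σ p·log₂ p.
  −(0.25)·log₂(0.25) = 0.5000
  −(0.25)·log₂(0.25) = 0.5000
  −(0.25)·log₂(0.25) = 0.5000
  −(0.25)·log₂(0.25) = 0.5000
Sum: 0.5000 + 0.5000 + 0.5000 + 0.5000 = 2.000 bits.

2.000 bits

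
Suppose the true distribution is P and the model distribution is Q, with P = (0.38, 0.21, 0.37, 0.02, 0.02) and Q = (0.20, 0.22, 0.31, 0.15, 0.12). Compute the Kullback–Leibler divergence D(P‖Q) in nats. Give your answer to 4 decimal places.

0.2235 nats

D(P‖Q) = Σ p·ln(p/q).
  0.38·ln(0.38/0.20) = 0.24390
  0.21·ln(0.21/0.22) = -0.00977
  0.37·ln(0.37/0.31) = 0.06546
  0.02·ln(0.02/0.15) = -0.04030
  0.02·ln(0.02/0.12) = -0.03584
D(P‖Q) = 0.2235 nats.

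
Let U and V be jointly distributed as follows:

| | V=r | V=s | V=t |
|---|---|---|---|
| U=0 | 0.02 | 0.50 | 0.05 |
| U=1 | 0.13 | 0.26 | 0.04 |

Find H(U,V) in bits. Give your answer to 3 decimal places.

H(U,V) = −Σ p(x,y)·log₂ p(x,y) over all 6 cells.
  cell (0,r): −0.02·log₂0.02 = 0.1129
  cell (0,s): −0.50·log₂0.50 = 0.5000
  cell (0,t): −0.05·log₂0.05 = 0.2161
  cell (1,r): −0.13·log₂0.13 = 0.3826
  cell (1,s): −0.26·log₂0.26 = 0.5053
  cell (1,t): −0.04·log₂0.04 = 0.1858
Sum = 1.903 bits.

1.903 bits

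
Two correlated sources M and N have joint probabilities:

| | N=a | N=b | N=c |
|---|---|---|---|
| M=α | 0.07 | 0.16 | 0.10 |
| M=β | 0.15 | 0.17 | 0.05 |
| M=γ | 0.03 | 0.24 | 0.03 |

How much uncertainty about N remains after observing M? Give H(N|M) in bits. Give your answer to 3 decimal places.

Chain rule: H(N|M) = H(M,N) − H(M).
Marginals: p(M) = (0.3300, 0.3700, 0.3000), p(N) = (0.2500, 0.5700, 0.1800).
H(M,N) = 2.8827 bits; H(M) = 1.5796 bits.
H(N|M) = 2.8827 − 1.5796 = 1.303 bits.

1.303 bits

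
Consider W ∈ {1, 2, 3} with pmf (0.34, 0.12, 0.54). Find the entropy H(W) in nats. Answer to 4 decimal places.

0.9540 nats

H(W) = −Σ p·ln p.
  −(0.34)·ln(0.34) = 0.36680
  −(0.12)·ln(0.12) = 0.25443
  −(0.54)·ln(0.54) = 0.33274
Sum: 0.36680 + 0.25443 + 0.33274 = 0.9540 nats.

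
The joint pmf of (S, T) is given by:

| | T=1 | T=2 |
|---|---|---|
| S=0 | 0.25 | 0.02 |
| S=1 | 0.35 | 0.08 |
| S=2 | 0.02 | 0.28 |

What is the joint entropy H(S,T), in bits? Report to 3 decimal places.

2.062 bits

H(S,T) = −Σ p(x,y)·log₂ p(x,y) over all 6 cells.
  cell (0,1): −0.25·log₂0.25 = 0.5000
  cell (0,2): −0.02·log₂0.02 = 0.1129
  cell (1,1): −0.35·log₂0.35 = 0.5301
  cell (1,2): −0.08·log₂0.08 = 0.2915
  cell (2,1): −0.02·log₂0.02 = 0.1129
  cell (2,2): −0.28·log₂0.28 = 0.5142
Sum = 2.062 bits.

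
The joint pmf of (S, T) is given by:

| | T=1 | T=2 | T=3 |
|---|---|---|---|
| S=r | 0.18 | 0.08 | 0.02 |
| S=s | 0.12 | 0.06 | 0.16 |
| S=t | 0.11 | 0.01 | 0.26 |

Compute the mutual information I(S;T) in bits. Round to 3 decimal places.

Marginals: p(S) = (0.2800, 0.3400, 0.3800), p(T) = (0.4100, 0.1500, 0.4400).
I(S;T) = Σ p(x,y)·log₂[p(x,y)/(p(x)p(y))].
  (r,1): 0.18·log₂(1.5679) = 0.1168
  (r,2): 0.08·log₂(1.9048) = 0.0744
  (r,3): 0.02·log₂(0.1623) = -0.0525
  (s,1): 0.12·log₂(0.8608) = -0.0259
  (s,2): 0.06·log₂(1.1765) = 0.0141
  (s,3): 0.16·log₂(1.0695) = 0.0155
  (t,1): 0.11·log₂(0.7060) = -0.0552
  (t,2): 0.01·log₂(0.1754) = -0.0251
  (t,3): 0.26·log₂(1.5550) = 0.1656
Sum = 0.228 bits.

0.228 bits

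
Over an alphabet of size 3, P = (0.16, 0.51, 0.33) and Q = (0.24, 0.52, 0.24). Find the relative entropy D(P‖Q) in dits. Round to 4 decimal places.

0.0132 dits

D(P‖Q) = Σ p·log₁₀(p/q).
  0.16·log₁₀(0.16/0.24) = -0.02817
  0.51·log₁₀(0.51/0.52) = -0.00430
  0.33·log₁₀(0.33/0.24) = 0.04564
D(P‖Q) = 0.0132 dits.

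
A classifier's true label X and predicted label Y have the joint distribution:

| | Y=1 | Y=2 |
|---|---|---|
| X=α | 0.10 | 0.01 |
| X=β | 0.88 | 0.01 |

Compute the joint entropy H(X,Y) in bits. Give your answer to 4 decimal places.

H(X,Y) = −Σ p(x,y)·log₂ p(x,y) over all 4 cells.
  cell (α,1): −0.10·log₂0.10 = 0.33219
  cell (α,2): −0.01·log₂0.01 = 0.06644
  cell (β,1): −0.88·log₂0.88 = 0.16229
  cell (β,2): −0.01·log₂0.01 = 0.06644
Sum = 0.6274 bits.

0.6274 bits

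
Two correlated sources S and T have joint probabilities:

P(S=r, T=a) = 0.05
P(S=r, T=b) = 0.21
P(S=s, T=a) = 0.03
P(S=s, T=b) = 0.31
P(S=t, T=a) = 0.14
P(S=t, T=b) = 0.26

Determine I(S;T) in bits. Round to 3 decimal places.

0.057 bits

Marginals: p(S) = (0.2600, 0.3400, 0.4000), p(T) = (0.2200, 0.7800).
I(S;T) = Σ p(x,y)·log₂[p(x,y)/(p(x)p(y))].
  (r,a): 0.05·log₂(0.8741) = -0.0097
  (r,b): 0.21·log₂(1.0355) = 0.0106
  (s,a): 0.03·log₂(0.4011) = -0.0395
  (s,b): 0.31·log₂(1.1689) = 0.0698
  (t,a): 0.14·log₂(1.5909) = 0.0938
  (t,b): 0.26·log₂(0.8333) = -0.0684
Sum = 0.057 bits.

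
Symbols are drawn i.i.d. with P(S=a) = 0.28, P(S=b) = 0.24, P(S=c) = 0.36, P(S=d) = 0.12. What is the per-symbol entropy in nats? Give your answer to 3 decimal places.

H(S) = −Σ p·ln p.
  −(0.28)·ln(0.28) = 0.3564
  −(0.24)·ln(0.24) = 0.3425
  −(0.36)·ln(0.36) = 0.3678
  −(0.12)·ln(0.12) = 0.2544
Sum: 0.3564 + 0.3425 + 0.3678 + 0.2544 = 1.321 nats.

1.321 nats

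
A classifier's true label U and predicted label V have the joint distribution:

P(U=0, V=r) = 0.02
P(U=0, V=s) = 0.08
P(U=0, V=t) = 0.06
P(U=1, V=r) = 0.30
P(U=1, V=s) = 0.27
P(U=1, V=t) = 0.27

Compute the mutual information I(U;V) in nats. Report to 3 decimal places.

0.020 nats

Marginals: p(U) = (0.1600, 0.8400), p(V) = (0.3200, 0.3500, 0.3300).
I(U;V) = Σ p(x,y)·ln[p(x,y)/(p(x)p(y))].
  (0,r): 0.02·ln(0.3906) = -0.0188
  (0,s): 0.08·ln(1.4286) = 0.0285
  (0,t): 0.06·ln(1.1364) = 0.0077
  (1,r): 0.30·ln(1.1161) = 0.0329
  (1,s): 0.27·ln(0.9184) = -0.0230
  (1,t): 0.27·ln(0.9740) = -0.0071
Sum = 0.020 nats.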